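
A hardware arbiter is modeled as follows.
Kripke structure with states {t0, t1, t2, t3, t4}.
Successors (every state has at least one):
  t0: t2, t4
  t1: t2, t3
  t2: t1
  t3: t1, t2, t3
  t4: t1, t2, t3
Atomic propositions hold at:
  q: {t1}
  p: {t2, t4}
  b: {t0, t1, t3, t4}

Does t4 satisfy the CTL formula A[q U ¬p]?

No

Sat(¬p) = {t0, t1, t3}
A[q U ¬p]: least fixpoint, start Z0 = Sat(¬p) = {t0, t1, t3}, add states in Sat(q) with every successor in Z. Already a fixed point.
Sat(A[q U ¬p]) = {t0, t1, t3}
t4 ∉ Sat(A[q U ¬p]) = {t0, t1, t3}, so the formula does not hold at t4.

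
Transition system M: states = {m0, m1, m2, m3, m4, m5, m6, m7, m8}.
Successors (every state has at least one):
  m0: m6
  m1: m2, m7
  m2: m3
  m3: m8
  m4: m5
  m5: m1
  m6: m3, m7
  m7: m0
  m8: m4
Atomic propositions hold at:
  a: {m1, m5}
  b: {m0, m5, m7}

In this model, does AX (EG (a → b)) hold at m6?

No

Sat(a → b) = {m0, m2, m3, m4, m5, m6, m7, m8}
EG (a → b): greatest fixpoint, start Z0 = {m0, m2, m3, m4, m5, m6, m7, m8}, keep only states in Sat with some successor in Z. Z1 = {m0, m2, m3, m4, m6, m7, m8}; Z2 = {m0, m2, m3, m6, m7, m8}; Z3 = {m0, m2, m3, m6, m7}; Z4 = {m0, m2, m6, m7}; Z5 = {m0, m6, m7}; fixed.
Sat(EG (a → b)) = {m0, m6, m7}
Sat(AX (EG (a → b))) = {s : every successor in {m0, m6, m7}} = {m0, m7}
m6 ∉ Sat(AX (EG (a → b))) = {m0, m7}, so the formula does not hold at m6.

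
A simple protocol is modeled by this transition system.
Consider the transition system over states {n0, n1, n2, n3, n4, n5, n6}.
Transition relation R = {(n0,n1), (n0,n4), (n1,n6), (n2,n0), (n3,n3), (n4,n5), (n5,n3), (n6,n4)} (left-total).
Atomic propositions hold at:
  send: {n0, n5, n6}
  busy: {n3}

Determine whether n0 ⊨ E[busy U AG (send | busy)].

Sat(send | busy) = {n0, n3, n5, n6}
AG (send | busy): greatest fixpoint, start Z0 = {n0, n3, n5, n6}, keep only states in Sat with every successor in Z. Z1 = {n3, n5}; fixed.
Sat(AG (send | busy)) = {n3, n5}
E[busy U AG (send | busy)]: least fixpoint, start Z0 = Sat(AG (send | busy)) = {n3, n5}, add states in Sat(busy) with some successor in Z. Already a fixed point.
Sat(E[busy U AG (send | busy)]) = {n3, n5}
n0 ∉ Sat(E[busy U AG (send | busy)]) = {n3, n5}, so the formula does not hold at n0.

No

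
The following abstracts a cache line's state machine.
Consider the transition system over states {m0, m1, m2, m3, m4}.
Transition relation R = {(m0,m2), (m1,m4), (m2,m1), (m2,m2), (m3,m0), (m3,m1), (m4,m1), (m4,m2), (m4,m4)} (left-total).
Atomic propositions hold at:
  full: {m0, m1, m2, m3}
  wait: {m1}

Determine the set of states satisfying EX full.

{m0, m2, m3, m4}

Sat(EX full) = {s : some successor in {m0, m1, m2, m3}} = {m0, m2, m3, m4}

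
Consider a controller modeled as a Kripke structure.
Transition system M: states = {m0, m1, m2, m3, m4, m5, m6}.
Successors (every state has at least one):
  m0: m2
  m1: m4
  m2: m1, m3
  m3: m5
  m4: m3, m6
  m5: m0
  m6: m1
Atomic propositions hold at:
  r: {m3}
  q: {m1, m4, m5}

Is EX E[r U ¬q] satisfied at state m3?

Sat(¬q) = {m0, m2, m3, m6}
E[r U ¬q]: least fixpoint, start Z0 = Sat(¬q) = {m0, m2, m3, m6}, add states in Sat(r) with some successor in Z. Already a fixed point.
Sat(E[r U ¬q]) = {m0, m2, m3, m6}
Sat(EX E[r U ¬q]) = {s : some successor in {m0, m2, m3, m6}} = {m0, m2, m4, m5}
m3 ∉ Sat(EX E[r U ¬q]) = {m0, m2, m4, m5}, so the formula does not hold at m3.

No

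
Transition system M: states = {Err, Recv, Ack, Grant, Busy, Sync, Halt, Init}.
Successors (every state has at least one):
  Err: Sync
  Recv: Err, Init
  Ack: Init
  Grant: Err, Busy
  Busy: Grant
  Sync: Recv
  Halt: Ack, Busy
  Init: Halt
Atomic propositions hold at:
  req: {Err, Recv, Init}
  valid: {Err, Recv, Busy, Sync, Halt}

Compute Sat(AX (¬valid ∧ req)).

Sat(¬valid) = {Ack, Grant, Init}
Sat(¬valid ∧ req) = {Init}
Sat(AX (¬valid ∧ req)) = {s : every successor in {Init}} = {Ack}

{Ack}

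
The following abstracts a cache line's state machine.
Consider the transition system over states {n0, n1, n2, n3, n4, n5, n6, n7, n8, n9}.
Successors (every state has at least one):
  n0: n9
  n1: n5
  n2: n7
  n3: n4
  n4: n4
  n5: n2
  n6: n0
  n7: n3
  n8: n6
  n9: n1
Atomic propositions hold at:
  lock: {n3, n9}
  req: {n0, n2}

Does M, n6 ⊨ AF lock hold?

AF lock: least fixpoint, start Z0 = {n3, n9}, add states with every successor in Z. Z1 = {n0, n3, n7, n9}; Z2 = {n0, n2, n3, n6, n7, n9}; Z3 = {n0, n2, n3, n5, n6, n7, n8, n9}; Z4 = {n0, n1, n2, n3, n5, n6, n7, n8, n9}; fixed.
Sat(AF lock) = {n0, n1, n2, n3, n5, n6, n7, n8, n9}
n6 ∈ Sat(AF lock) = {n0, n1, n2, n3, n5, n6, n7, n8, n9}, so the formula holds at n6.

Yes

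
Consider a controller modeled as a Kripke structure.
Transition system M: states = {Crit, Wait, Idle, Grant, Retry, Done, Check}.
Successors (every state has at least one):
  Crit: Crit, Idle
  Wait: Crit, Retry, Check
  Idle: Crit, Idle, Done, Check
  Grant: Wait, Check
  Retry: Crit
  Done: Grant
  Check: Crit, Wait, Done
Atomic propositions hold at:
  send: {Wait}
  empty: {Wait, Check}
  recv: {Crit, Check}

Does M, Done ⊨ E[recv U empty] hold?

No

E[recv U empty]: least fixpoint, start Z0 = Sat(empty) = {Wait, Check}, add states in Sat(recv) with some successor in Z. Already a fixed point.
Sat(E[recv U empty]) = {Wait, Check}
Done ∉ Sat(E[recv U empty]) = {Wait, Check}, so the formula does not hold at Done.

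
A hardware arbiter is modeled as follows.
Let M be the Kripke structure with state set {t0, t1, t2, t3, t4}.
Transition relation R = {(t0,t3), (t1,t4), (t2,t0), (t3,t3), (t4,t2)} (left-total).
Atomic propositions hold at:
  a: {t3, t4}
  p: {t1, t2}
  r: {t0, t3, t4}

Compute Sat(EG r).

EG r: greatest fixpoint, start Z0 = {t0, t3, t4}, keep only states in Sat with some successor in Z. Z1 = {t0, t3}; fixed.
Sat(EG r) = {t0, t3}

{t0, t3}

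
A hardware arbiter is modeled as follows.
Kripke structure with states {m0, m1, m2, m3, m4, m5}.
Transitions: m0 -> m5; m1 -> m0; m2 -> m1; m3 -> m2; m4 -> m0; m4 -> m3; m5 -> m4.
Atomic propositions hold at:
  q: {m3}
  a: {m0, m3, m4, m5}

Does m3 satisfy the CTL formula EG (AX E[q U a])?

E[q U a]: least fixpoint, start Z0 = Sat(a) = {m0, m3, m4, m5}, add states in Sat(q) with some successor in Z. Already a fixed point.
Sat(E[q U a]) = {m0, m3, m4, m5}
Sat(AX E[q U a]) = {s : every successor in {m0, m3, m4, m5}} = {m0, m1, m4, m5}
EG (AX E[q U a]): greatest fixpoint, start Z0 = {m0, m1, m4, m5}, keep only states in Sat with some successor in Z. Already a fixed point.
Sat(EG (AX E[q U a])) = {m0, m1, m4, m5}
m3 ∉ Sat(EG (AX E[q U a])) = {m0, m1, m4, m5}, so the formula does not hold at m3.

No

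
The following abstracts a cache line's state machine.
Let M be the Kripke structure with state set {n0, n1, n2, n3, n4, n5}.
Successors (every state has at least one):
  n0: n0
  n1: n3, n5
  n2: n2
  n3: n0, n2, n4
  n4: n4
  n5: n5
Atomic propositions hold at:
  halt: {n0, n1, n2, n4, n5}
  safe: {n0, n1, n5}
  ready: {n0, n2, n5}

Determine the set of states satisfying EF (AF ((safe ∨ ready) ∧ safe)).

Sat(safe ∨ ready) = {n0, n1, n2, n5}
Sat((safe ∨ ready) ∧ safe) = {n0, n1, n5}
AF ((safe ∨ ready) ∧ safe): least fixpoint, start Z0 = {n0, n1, n5}, add states with every successor in Z. Already a fixed point.
Sat(AF ((safe ∨ ready) ∧ safe)) = {n0, n1, n5}
EF (AF ((safe ∨ ready) ∧ safe)): least fixpoint, start Z0 = {n0, n1, n5}, add states with some successor in Z. Z1 = {n0, n1, n3, n5}; fixed.
Sat(EF (AF ((safe ∨ ready) ∧ safe))) = {n0, n1, n3, n5}

{n0, n1, n3, n5}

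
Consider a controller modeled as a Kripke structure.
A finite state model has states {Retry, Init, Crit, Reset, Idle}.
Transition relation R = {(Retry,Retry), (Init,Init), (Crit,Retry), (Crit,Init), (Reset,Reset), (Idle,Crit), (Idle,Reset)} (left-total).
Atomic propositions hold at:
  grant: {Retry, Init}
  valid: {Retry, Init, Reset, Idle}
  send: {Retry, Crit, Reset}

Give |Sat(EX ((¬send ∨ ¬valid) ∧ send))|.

Sat(¬send) = {Init, Idle}
Sat(¬valid) = {Crit}
Sat(¬send ∨ ¬valid) = {Init, Crit, Idle}
Sat((¬send ∨ ¬valid) ∧ send) = {Crit}
Sat(EX ((¬send ∨ ¬valid) ∧ send)) = {s : some successor in {Crit}} = {Idle}
|Sat(EX ((¬send ∨ ¬valid) ∧ send))| = |{Idle}| = 1.

1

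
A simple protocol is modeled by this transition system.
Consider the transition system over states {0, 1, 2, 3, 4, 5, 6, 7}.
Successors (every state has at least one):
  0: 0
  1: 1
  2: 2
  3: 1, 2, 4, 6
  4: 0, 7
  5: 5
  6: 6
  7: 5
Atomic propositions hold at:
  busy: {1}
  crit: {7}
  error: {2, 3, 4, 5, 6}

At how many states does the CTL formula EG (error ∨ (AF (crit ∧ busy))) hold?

Sat(crit ∧ busy) = ∅
AF (crit ∧ busy): least fixpoint, start Z0 = ∅, add states with every successor in Z. Already a fixed point.
Sat(AF (crit ∧ busy)) = ∅
Sat(error ∨ (AF (crit ∧ busy))) = {2, 3, 4, 5, 6}
EG (error ∨ (AF (crit ∧ busy))): greatest fixpoint, start Z0 = {2, 3, 4, 5, 6}, keep only states in Sat with some successor in Z. Z1 = {2, 3, 5, 6}; fixed.
Sat(EG (error ∨ (AF (crit ∧ busy)))) = {2, 3, 5, 6}
|Sat(EG (error ∨ (AF (crit ∧ busy))))| = |{2, 3, 5, 6}| = 4.

4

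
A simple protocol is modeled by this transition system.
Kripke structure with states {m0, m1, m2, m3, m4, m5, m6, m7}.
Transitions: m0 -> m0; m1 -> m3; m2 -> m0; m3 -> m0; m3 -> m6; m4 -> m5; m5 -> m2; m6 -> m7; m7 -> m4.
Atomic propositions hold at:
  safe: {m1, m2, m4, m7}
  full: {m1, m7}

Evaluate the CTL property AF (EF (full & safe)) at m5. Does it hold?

Sat(full & safe) = {m1, m7}
EF (full & safe): least fixpoint, start Z0 = {m1, m7}, add states with some successor in Z. Z1 = {m1, m6, m7}; Z2 = {m1, m3, m6, m7}; fixed.
Sat(EF (full & safe)) = {m1, m3, m6, m7}
AF (EF (full & safe)): least fixpoint, start Z0 = {m1, m3, m6, m7}, add states with every successor in Z. Already a fixed point.
Sat(AF (EF (full & safe))) = {m1, m3, m6, m7}
m5 ∉ Sat(AF (EF (full & safe))) = {m1, m3, m6, m7}, so the formula does not hold at m5.

No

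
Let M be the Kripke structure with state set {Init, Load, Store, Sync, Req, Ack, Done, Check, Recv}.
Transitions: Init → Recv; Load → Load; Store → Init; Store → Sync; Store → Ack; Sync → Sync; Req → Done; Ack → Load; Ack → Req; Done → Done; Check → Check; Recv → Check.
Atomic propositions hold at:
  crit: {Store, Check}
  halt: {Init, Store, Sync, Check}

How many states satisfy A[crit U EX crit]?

2

Sat(EX crit) = {s : some successor in {Store, Check}} = {Check, Recv}
A[crit U EX crit]: least fixpoint, start Z0 = Sat(EX crit) = {Check, Recv}, add states in Sat(crit) with every successor in Z. Already a fixed point.
Sat(A[crit U EX crit]) = {Check, Recv}
|Sat(A[crit U EX crit])| = |{Check, Recv}| = 2.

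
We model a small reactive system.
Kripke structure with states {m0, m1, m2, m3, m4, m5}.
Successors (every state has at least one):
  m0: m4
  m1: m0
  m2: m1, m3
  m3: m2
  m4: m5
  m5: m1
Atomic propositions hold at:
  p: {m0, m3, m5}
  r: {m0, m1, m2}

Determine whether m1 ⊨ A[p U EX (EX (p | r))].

Sat(p | r) = {m0, m1, m2, m3, m5}
Sat(EX (p | r)) = {s : some successor in {m0, m1, m2, m3, m5}} = {m1, m2, m3, m4, m5}
Sat(EX (EX (p | r))) = {s : some successor in {m1, m2, m3, m4, m5}} = {m0, m2, m3, m4, m5}
A[p U EX (EX (p | r))]: least fixpoint, start Z0 = Sat(EX (EX (p | r))) = {m0, m2, m3, m4, m5}, add states in Sat(p) with every successor in Z. Already a fixed point.
Sat(A[p U EX (EX (p | r))]) = {m0, m2, m3, m4, m5}
m1 ∉ Sat(A[p U EX (EX (p | r))]) = {m0, m2, m3, m4, m5}, so the formula does not hold at m1.

No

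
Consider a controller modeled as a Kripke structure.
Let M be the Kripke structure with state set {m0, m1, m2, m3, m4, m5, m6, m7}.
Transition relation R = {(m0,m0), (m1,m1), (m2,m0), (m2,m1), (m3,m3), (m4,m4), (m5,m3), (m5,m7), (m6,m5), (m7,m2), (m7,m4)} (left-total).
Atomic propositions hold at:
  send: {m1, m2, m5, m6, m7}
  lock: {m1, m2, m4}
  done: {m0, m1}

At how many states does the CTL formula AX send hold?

Sat(AX send) = {s : every successor in {m1, m2, m5, m6, m7}} = {m1, m6}
|Sat(AX send)| = |{m1, m6}| = 2.

2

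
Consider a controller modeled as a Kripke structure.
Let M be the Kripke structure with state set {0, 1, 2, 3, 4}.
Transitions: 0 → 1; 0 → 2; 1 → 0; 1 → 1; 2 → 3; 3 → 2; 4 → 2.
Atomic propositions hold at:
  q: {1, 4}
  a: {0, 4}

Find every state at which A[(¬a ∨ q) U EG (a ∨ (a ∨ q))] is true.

{0, 1}

Sat(¬a) = {1, 2, 3}
Sat(¬a ∨ q) = {1, 2, 3, 4}
Sat(a ∨ q) = {0, 1, 4}
Sat(a ∨ (a ∨ q)) = {0, 1, 4}
EG (a ∨ (a ∨ q)): greatest fixpoint, start Z0 = {0, 1, 4}, keep only states in Sat with some successor in Z. Z1 = {0, 1}; fixed.
Sat(EG (a ∨ (a ∨ q))) = {0, 1}
A[(¬a ∨ q) U EG (a ∨ (a ∨ q))]: least fixpoint, start Z0 = Sat(EG (a ∨ (a ∨ q))) = {0, 1}, add states in Sat(¬a ∨ q) with every successor in Z. Already a fixed point.
Sat(A[(¬a ∨ q) U EG (a ∨ (a ∨ q))]) = {0, 1}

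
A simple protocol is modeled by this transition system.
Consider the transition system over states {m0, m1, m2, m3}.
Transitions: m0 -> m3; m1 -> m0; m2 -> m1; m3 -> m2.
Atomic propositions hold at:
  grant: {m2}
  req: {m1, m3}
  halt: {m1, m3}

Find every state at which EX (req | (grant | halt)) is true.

Sat(grant | halt) = {m1, m2, m3}
Sat(req | (grant | halt)) = {m1, m2, m3}
Sat(EX (req | (grant | halt))) = {s : some successor in {m1, m2, m3}} = {m0, m2, m3}

{m0, m2, m3}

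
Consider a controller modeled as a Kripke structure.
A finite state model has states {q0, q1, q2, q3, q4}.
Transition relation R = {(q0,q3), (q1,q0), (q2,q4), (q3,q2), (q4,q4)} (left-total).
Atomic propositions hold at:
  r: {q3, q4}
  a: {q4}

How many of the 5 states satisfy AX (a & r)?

2

Sat(a & r) = {q4}
Sat(AX (a & r)) = {s : every successor in {q4}} = {q2, q4}
|Sat(AX (a & r))| = |{q2, q4}| = 2.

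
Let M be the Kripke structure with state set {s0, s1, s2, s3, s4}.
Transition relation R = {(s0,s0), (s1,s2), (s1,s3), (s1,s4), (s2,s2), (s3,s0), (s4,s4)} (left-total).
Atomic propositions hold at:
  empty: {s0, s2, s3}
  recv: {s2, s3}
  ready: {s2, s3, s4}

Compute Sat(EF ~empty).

{s1, s4}

Sat(~empty) = {s1, s4}
EF ~empty: least fixpoint, start Z0 = {s1, s4}, add states with some successor in Z. Already a fixed point.
Sat(EF ~empty) = {s1, s4}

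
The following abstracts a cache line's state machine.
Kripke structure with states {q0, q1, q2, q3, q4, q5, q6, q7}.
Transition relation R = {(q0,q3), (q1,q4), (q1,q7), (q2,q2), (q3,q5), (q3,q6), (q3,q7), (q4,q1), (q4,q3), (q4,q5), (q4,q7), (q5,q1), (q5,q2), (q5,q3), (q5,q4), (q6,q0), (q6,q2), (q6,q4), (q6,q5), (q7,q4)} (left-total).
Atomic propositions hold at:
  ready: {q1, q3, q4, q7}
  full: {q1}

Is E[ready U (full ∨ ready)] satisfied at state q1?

Sat(full ∨ ready) = {q1, q3, q4, q7}
E[ready U (full ∨ ready)]: least fixpoint, start Z0 = Sat((full ∨ ready)) = {q1, q3, q4, q7}, add states in Sat(ready) with some successor in Z. Already a fixed point.
Sat(E[ready U (full ∨ ready)]) = {q1, q3, q4, q7}
q1 ∈ Sat(E[ready U (full ∨ ready)]) = {q1, q3, q4, q7}, so the formula holds at q1.

Yes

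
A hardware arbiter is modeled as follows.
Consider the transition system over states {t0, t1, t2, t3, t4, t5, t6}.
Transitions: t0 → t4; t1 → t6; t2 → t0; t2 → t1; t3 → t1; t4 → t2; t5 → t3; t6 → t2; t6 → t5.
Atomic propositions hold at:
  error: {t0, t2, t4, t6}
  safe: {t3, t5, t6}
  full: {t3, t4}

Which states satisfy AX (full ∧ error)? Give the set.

Sat(full ∧ error) = {t4}
Sat(AX (full ∧ error)) = {s : every successor in {t4}} = {t0}

{t0}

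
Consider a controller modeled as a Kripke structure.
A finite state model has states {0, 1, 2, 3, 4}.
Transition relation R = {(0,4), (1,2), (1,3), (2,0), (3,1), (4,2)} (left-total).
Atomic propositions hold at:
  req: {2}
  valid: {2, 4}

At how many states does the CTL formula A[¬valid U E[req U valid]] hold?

Sat(¬valid) = {0, 1, 3}
E[req U valid]: least fixpoint, start Z0 = Sat(valid) = {2, 4}, add states in Sat(req) with some successor in Z. Already a fixed point.
Sat(E[req U valid]) = {2, 4}
A[¬valid U E[req U valid]]: least fixpoint, start Z0 = Sat(E[req U valid]) = {2, 4}, add states in Sat(¬valid) with every successor in Z. Z1 = {0, 2, 4}; fixed.
Sat(A[¬valid U E[req U valid]]) = {0, 2, 4}
|Sat(A[¬valid U E[req U valid]])| = |{0, 2, 4}| = 3.

3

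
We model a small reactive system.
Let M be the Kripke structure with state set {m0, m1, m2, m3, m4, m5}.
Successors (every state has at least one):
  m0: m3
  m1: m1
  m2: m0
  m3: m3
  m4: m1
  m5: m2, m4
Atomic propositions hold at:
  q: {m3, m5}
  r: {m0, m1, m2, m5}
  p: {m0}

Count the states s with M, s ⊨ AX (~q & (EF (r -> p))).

Sat(~q) = {m0, m1, m2, m4}
Sat(r -> p) = {m0, m3, m4}
EF (r -> p): least fixpoint, start Z0 = {m0, m3, m4}, add states with some successor in Z. Z1 = {m0, m2, m3, m4, m5}; fixed.
Sat(EF (r -> p)) = {m0, m2, m3, m4, m5}
Sat(~q & (EF (r -> p))) = {m0, m2, m4}
Sat(AX (~q & (EF (r -> p)))) = {s : every successor in {m0, m2, m4}} = {m2, m5}
|Sat(AX (~q & (EF (r -> p))))| = |{m2, m5}| = 2.

2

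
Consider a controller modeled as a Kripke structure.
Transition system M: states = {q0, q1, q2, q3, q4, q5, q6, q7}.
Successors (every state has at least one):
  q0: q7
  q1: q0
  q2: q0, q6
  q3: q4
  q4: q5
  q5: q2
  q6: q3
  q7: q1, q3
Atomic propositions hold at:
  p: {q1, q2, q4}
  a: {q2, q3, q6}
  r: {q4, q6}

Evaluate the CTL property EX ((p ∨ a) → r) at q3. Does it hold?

Sat(p ∨ a) = {q1, q2, q3, q4, q6}
Sat((p ∨ a) → r) = {q0, q4, q5, q6, q7}
Sat(EX ((p ∨ a) → r)) = {s : some successor in {q0, q4, q5, q6, q7}} = {q0, q1, q2, q3, q4}
q3 ∈ Sat(EX ((p ∨ a) → r)) = {q0, q1, q2, q3, q4}, so the formula holds at q3.

Yes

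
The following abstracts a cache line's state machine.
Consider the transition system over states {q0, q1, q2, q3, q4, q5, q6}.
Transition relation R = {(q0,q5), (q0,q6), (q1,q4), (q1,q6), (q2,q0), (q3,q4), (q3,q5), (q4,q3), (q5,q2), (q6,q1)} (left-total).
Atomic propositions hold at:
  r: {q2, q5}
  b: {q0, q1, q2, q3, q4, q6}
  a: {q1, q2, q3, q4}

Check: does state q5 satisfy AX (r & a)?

Sat(r & a) = {q2}
Sat(AX (r & a)) = {s : every successor in {q2}} = {q5}
q5 ∈ Sat(AX (r & a)) = {q5}, so the formula holds at q5.

Yes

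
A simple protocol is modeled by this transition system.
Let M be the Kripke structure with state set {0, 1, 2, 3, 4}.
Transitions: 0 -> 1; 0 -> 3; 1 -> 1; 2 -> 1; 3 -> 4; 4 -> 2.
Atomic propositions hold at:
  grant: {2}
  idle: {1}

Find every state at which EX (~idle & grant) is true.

Sat(~idle) = {0, 2, 3, 4}
Sat(~idle & grant) = {2}
Sat(EX (~idle & grant)) = {s : some successor in {2}} = {4}

{4}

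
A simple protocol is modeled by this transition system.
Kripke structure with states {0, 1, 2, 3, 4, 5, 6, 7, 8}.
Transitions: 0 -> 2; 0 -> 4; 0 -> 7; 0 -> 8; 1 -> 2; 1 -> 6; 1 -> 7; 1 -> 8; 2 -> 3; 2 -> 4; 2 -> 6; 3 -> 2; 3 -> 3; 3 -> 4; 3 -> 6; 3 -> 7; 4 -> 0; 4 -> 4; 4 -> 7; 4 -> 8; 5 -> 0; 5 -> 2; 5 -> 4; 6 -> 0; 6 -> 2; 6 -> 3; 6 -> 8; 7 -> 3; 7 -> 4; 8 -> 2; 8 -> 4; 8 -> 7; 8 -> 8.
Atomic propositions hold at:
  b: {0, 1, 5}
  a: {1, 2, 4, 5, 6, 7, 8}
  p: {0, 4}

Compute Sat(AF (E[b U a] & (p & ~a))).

E[b U a]: least fixpoint, start Z0 = Sat(a) = {1, 2, 4, 5, 6, 7, 8}, add states in Sat(b) with some successor in Z. Z1 = {0, 1, 2, 4, 5, 6, 7, 8}; fixed.
Sat(E[b U a]) = {0, 1, 2, 4, 5, 6, 7, 8}
Sat(~a) = {0, 3}
Sat(p & ~a) = {0}
Sat(E[b U a] & (p & ~a)) = {0}
AF (E[b U a] & (p & ~a)): least fixpoint, start Z0 = {0}, add states with every successor in Z. Already a fixed point.
Sat(AF (E[b U a] & (p & ~a))) = {0}

{0}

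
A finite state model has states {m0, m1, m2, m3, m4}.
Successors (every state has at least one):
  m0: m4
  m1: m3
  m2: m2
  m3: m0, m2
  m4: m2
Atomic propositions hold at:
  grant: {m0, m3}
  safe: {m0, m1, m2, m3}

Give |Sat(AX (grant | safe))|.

4

Sat(grant | safe) = {m0, m1, m2, m3}
Sat(AX (grant | safe)) = {s : every successor in {m0, m1, m2, m3}} = {m1, m2, m3, m4}
|Sat(AX (grant | safe))| = |{m1, m2, m3, m4}| = 4.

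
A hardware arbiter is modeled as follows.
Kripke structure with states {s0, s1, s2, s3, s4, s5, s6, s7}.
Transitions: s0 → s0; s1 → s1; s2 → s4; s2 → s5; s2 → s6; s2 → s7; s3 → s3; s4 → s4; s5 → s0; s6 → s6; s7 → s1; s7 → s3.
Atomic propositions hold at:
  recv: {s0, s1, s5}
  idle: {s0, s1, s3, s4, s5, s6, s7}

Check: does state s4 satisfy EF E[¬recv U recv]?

No

Sat(¬recv) = {s2, s3, s4, s6, s7}
E[¬recv U recv]: least fixpoint, start Z0 = Sat(recv) = {s0, s1, s5}, add states in Sat(¬recv) with some successor in Z. Z1 = {s0, s1, s2, s5, s7}; fixed.
Sat(E[¬recv U recv]) = {s0, s1, s2, s5, s7}
EF E[¬recv U recv]: least fixpoint, start Z0 = {s0, s1, s2, s5, s7}, add states with some successor in Z. Already a fixed point.
Sat(EF E[¬recv U recv]) = {s0, s1, s2, s5, s7}
s4 ∉ Sat(EF E[¬recv U recv]) = {s0, s1, s2, s5, s7}, so the formula does not hold at s4.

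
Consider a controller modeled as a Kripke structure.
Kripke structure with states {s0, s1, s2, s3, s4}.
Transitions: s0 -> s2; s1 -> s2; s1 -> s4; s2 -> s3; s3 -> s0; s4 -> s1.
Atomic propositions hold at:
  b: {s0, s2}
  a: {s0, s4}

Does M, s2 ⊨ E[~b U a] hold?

Sat(~b) = {s1, s3, s4}
E[~b U a]: least fixpoint, start Z0 = Sat(a) = {s0, s4}, add states in Sat(~b) with some successor in Z. Z1 = {s0, s1, s3, s4}; fixed.
Sat(E[~b U a]) = {s0, s1, s3, s4}
s2 ∉ Sat(E[~b U a]) = {s0, s1, s3, s4}, so the formula does not hold at s2.

No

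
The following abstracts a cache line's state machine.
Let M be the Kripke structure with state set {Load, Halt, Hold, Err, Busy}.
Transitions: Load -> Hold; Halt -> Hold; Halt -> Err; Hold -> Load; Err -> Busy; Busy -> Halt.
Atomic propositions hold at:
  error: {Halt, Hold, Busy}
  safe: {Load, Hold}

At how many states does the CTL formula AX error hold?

3

Sat(AX error) = {s : every successor in {Halt, Hold, Busy}} = {Load, Err, Busy}
|Sat(AX error)| = |{Load, Err, Busy}| = 3.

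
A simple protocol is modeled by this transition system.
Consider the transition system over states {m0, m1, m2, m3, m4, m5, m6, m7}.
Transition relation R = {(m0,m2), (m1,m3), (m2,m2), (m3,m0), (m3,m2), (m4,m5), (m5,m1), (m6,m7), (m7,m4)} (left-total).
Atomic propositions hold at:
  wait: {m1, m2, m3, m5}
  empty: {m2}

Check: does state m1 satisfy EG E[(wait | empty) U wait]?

Yes

Sat(wait | empty) = {m1, m2, m3, m5}
E[(wait | empty) U wait]: least fixpoint, start Z0 = Sat(wait) = {m1, m2, m3, m5}, add states in Sat(wait | empty) with some successor in Z. Already a fixed point.
Sat(E[(wait | empty) U wait]) = {m1, m2, m3, m5}
EG E[(wait | empty) U wait]: greatest fixpoint, start Z0 = {m1, m2, m3, m5}, keep only states in Sat with some successor in Z. Already a fixed point.
Sat(EG E[(wait | empty) U wait]) = {m1, m2, m3, m5}
m1 ∈ Sat(EG E[(wait | empty) U wait]) = {m1, m2, m3, m5}, so the formula holds at m1.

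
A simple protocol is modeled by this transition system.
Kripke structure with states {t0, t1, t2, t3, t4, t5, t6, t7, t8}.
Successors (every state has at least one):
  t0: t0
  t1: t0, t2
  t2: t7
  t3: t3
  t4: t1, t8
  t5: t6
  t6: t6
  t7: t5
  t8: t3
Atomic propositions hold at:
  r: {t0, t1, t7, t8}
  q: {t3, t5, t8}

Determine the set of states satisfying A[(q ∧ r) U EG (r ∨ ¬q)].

Sat(q ∧ r) = {t8}
Sat(¬q) = {t0, t1, t2, t4, t6, t7}
Sat(r ∨ ¬q) = {t0, t1, t2, t4, t6, t7, t8}
EG (r ∨ ¬q): greatest fixpoint, start Z0 = {t0, t1, t2, t4, t6, t7, t8}, keep only states in Sat with some successor in Z. Z1 = {t0, t1, t2, t4, t6}; Z2 = {t0, t1, t4, t6}; fixed.
Sat(EG (r ∨ ¬q)) = {t0, t1, t4, t6}
A[(q ∧ r) U EG (r ∨ ¬q)]: least fixpoint, start Z0 = Sat(EG (r ∨ ¬q)) = {t0, t1, t4, t6}, add states in Sat(q ∧ r) with every successor in Z. Already a fixed point.
Sat(A[(q ∧ r) U EG (r ∨ ¬q)]) = {t0, t1, t4, t6}

{t0, t1, t4, t6}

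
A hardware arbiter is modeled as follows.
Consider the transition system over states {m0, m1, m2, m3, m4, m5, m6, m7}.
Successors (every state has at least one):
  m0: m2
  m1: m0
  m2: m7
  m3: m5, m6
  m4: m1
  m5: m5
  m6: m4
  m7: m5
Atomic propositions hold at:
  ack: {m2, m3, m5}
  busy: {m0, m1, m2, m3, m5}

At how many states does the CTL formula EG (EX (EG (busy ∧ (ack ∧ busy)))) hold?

Sat(ack ∧ busy) = {m2, m3, m5}
Sat(busy ∧ (ack ∧ busy)) = {m2, m3, m5}
EG (busy ∧ (ack ∧ busy)): greatest fixpoint, start Z0 = {m2, m3, m5}, keep only states in Sat with some successor in Z. Z1 = {m3, m5}; fixed.
Sat(EG (busy ∧ (ack ∧ busy))) = {m3, m5}
Sat(EX (EG (busy ∧ (ack ∧ busy)))) = {s : some successor in {m3, m5}} = {m3, m5, m7}
EG (EX (EG (busy ∧ (ack ∧ busy)))): greatest fixpoint, start Z0 = {m3, m5, m7}, keep only states in Sat with some successor in Z. Already a fixed point.
Sat(EG (EX (EG (busy ∧ (ack ∧ busy))))) = {m3, m5, m7}
|Sat(EG (EX (EG (busy ∧ (ack ∧ busy)))))| = |{m3, m5, m7}| = 3.

3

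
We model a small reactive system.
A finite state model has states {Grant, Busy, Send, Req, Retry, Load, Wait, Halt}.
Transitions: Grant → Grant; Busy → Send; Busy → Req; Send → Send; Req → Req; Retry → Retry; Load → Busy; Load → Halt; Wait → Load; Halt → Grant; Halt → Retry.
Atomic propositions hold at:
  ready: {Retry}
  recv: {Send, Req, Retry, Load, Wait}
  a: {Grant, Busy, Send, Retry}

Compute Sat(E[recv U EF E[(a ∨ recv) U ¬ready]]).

Sat(a ∨ recv) = {Grant, Busy, Send, Req, Retry, Load, Wait}
Sat(¬ready) = {Grant, Busy, Send, Req, Load, Wait, Halt}
E[(a ∨ recv) U ¬ready]: least fixpoint, start Z0 = Sat(¬ready) = {Grant, Busy, Send, Req, Load, Wait, Halt}, add states in Sat(a ∨ recv) with some successor in Z. Already a fixed point.
Sat(E[(a ∨ recv) U ¬ready]) = {Grant, Busy, Send, Req, Load, Wait, Halt}
EF E[(a ∨ recv) U ¬ready]: least fixpoint, start Z0 = {Grant, Busy, Send, Req, Load, Wait, Halt}, add states with some successor in Z. Already a fixed point.
Sat(EF E[(a ∨ recv) U ¬ready]) = {Grant, Busy, Send, Req, Load, Wait, Halt}
E[recv U EF E[(a ∨ recv) U ¬ready]]: least fixpoint, start Z0 = Sat(EF E[(a ∨ recv) U ¬ready]) = {Grant, Busy, Send, Req, Load, Wait, Halt}, add states in Sat(recv) with some successor in Z. Already a fixed point.
Sat(E[recv U EF E[(a ∨ recv) U ¬ready]]) = {Grant, Busy, Send, Req, Load, Wait, Halt}

{Grant, Busy, Send, Req, Load, Wait, Halt}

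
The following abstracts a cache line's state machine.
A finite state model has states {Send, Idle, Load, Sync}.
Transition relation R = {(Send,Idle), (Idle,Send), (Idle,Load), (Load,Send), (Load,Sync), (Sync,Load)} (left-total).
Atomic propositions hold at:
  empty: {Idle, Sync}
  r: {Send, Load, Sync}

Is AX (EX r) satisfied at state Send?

Yes

Sat(EX r) = {s : some successor in {Send, Load, Sync}} = {Idle, Load, Sync}
Sat(AX (EX r)) = {s : every successor in {Idle, Load, Sync}} = {Send, Sync}
Send ∈ Sat(AX (EX r)) = {Send, Sync}, so the formula holds at Send.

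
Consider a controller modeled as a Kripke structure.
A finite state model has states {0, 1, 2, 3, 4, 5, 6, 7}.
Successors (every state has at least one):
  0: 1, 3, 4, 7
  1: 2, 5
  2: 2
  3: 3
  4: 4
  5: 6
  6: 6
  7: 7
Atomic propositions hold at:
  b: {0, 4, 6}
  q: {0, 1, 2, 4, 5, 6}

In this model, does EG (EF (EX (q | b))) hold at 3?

Sat(q | b) = {0, 1, 2, 4, 5, 6}
Sat(EX (q | b)) = {s : some successor in {0, 1, 2, 4, 5, 6}} = {0, 1, 2, 4, 5, 6}
EF (EX (q | b)): least fixpoint, start Z0 = {0, 1, 2, 4, 5, 6}, add states with some successor in Z. Already a fixed point.
Sat(EF (EX (q | b))) = {0, 1, 2, 4, 5, 6}
EG (EF (EX (q | b))): greatest fixpoint, start Z0 = {0, 1, 2, 4, 5, 6}, keep only states in Sat with some successor in Z. Already a fixed point.
Sat(EG (EF (EX (q | b)))) = {0, 1, 2, 4, 5, 6}
3 ∉ Sat(EG (EF (EX (q | b)))) = {0, 1, 2, 4, 5, 6}, so the formula does not hold at 3.

No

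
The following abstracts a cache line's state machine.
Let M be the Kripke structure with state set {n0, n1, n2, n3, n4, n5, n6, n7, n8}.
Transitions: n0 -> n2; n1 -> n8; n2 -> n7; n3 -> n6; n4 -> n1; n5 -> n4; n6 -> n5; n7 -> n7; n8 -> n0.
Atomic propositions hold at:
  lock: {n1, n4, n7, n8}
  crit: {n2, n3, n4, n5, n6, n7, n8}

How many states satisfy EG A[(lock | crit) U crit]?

2

Sat(lock | crit) = {n1, n2, n3, n4, n5, n6, n7, n8}
A[(lock | crit) U crit]: least fixpoint, start Z0 = Sat(crit) = {n2, n3, n4, n5, n6, n7, n8}, add states in Sat(lock | crit) with every successor in Z. Z1 = {n1, n2, n3, n4, n5, n6, n7, n8}; fixed.
Sat(A[(lock | crit) U crit]) = {n1, n2, n3, n4, n5, n6, n7, n8}
EG A[(lock | crit) U crit]: greatest fixpoint, start Z0 = {n1, n2, n3, n4, n5, n6, n7, n8}, keep only states in Sat with some successor in Z. Z1 = {n1, n2, n3, n4, n5, n6, n7}; Z2 = {n2, n3, n4, n5, n6, n7}; Z3 = {n2, n3, n5, n6, n7}; Z4 = {n2, n3, n6, n7}; Z5 = {n2, n3, n7}; Z6 = {n2, n7}; fixed.
Sat(EG A[(lock | crit) U crit]) = {n2, n7}
|Sat(EG A[(lock | crit) U crit])| = |{n2, n7}| = 2.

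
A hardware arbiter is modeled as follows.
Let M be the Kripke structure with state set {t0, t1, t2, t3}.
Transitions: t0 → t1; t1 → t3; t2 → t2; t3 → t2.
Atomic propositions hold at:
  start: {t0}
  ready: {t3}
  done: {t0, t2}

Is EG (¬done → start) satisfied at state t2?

Sat(¬done) = {t1, t3}
Sat(¬done → start) = {t0, t2}
EG (¬done → start): greatest fixpoint, start Z0 = {t0, t2}, keep only states in Sat with some successor in Z. Z1 = {t2}; fixed.
Sat(EG (¬done → start)) = {t2}
t2 ∈ Sat(EG (¬done → start)) = {t2}, so the formula holds at t2.

Yes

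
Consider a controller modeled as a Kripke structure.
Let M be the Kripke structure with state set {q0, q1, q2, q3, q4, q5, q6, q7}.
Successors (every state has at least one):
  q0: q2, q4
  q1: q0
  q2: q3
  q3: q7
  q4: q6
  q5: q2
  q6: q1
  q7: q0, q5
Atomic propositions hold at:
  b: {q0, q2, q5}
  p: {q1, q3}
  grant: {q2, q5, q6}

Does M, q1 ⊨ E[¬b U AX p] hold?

Sat(¬b) = {q1, q3, q4, q6, q7}
Sat(AX p) = {s : every successor in {q1, q3}} = {q2, q6}
E[¬b U AX p]: least fixpoint, start Z0 = Sat(AX p) = {q2, q6}, add states in Sat(¬b) with some successor in Z. Z1 = {q2, q4, q6}; fixed.
Sat(E[¬b U AX p]) = {q2, q4, q6}
q1 ∉ Sat(E[¬b U AX p]) = {q2, q4, q6}, so the formula does not hold at q1.

No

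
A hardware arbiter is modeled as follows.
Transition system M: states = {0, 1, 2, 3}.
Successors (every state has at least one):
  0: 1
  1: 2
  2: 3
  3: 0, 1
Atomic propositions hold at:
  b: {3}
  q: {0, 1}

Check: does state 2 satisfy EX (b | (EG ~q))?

Yes

Sat(~q) = {2, 3}
EG ~q: greatest fixpoint, start Z0 = {2, 3}, keep only states in Sat with some successor in Z. Z1 = {2}; Z2 = ∅; fixed.
Sat(EG ~q) = ∅
Sat(b | (EG ~q)) = {3}
Sat(EX (b | (EG ~q))) = {s : some successor in {3}} = {2}
2 ∈ Sat(EX (b | (EG ~q))) = {2}, so the formula holds at 2.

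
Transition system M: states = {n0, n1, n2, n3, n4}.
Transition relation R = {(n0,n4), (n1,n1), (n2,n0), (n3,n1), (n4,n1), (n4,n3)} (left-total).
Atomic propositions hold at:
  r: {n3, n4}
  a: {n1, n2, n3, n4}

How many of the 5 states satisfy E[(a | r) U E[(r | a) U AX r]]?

2

Sat(a | r) = {n1, n2, n3, n4}
Sat(r | a) = {n1, n2, n3, n4}
Sat(AX r) = {s : every successor in {n3, n4}} = {n0}
E[(r | a) U AX r]: least fixpoint, start Z0 = Sat(AX r) = {n0}, add states in Sat(r | a) with some successor in Z. Z1 = {n0, n2}; fixed.
Sat(E[(r | a) U AX r]) = {n0, n2}
E[(a | r) U E[(r | a) U AX r]]: least fixpoint, start Z0 = Sat(E[(r | a) U AX r]) = {n0, n2}, add states in Sat(a | r) with some successor in Z. Already a fixed point.
Sat(E[(a | r) U E[(r | a) U AX r]]) = {n0, n2}
|Sat(E[(a | r) U E[(r | a) U AX r]])| = |{n0, n2}| = 2.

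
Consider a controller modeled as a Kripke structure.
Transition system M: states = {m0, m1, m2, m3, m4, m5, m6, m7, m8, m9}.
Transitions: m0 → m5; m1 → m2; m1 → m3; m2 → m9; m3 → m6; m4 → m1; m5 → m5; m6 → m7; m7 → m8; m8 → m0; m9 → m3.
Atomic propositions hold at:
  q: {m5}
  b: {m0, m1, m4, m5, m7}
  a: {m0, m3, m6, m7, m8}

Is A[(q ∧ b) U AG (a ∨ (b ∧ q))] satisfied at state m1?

Sat(q ∧ b) = {m5}
Sat(b ∧ q) = {m5}
Sat(a ∨ (b ∧ q)) = {m0, m3, m5, m6, m7, m8}
AG (a ∨ (b ∧ q)): greatest fixpoint, start Z0 = {m0, m3, m5, m6, m7, m8}, keep only states in Sat with every successor in Z. Already a fixed point.
Sat(AG (a ∨ (b ∧ q))) = {m0, m3, m5, m6, m7, m8}
A[(q ∧ b) U AG (a ∨ (b ∧ q))]: least fixpoint, start Z0 = Sat(AG (a ∨ (b ∧ q))) = {m0, m3, m5, m6, m7, m8}, add states in Sat(q ∧ b) with every successor in Z. Already a fixed point.
Sat(A[(q ∧ b) U AG (a ∨ (b ∧ q))]) = {m0, m3, m5, m6, m7, m8}
m1 ∉ Sat(A[(q ∧ b) U AG (a ∨ (b ∧ q))]) = {m0, m3, m5, m6, m7, m8}, so the formula does not hold at m1.

No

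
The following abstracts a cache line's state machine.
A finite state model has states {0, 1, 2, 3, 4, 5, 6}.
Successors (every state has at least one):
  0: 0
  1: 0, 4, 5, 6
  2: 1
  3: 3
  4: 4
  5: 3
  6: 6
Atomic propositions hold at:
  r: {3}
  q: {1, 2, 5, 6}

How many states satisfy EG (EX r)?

2

Sat(EX r) = {s : some successor in {3}} = {3, 5}
EG (EX r): greatest fixpoint, start Z0 = {3, 5}, keep only states in Sat with some successor in Z. Already a fixed point.
Sat(EG (EX r)) = {3, 5}
|Sat(EG (EX r))| = |{3, 5}| = 2.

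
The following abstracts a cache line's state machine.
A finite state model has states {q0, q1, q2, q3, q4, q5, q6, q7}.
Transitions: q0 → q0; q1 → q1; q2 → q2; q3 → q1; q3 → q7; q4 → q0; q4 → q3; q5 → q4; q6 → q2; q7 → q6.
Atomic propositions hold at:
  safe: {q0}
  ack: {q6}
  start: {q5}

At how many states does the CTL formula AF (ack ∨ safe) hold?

Sat(ack ∨ safe) = {q0, q6}
AF (ack ∨ safe): least fixpoint, start Z0 = {q0, q6}, add states with every successor in Z. Z1 = {q0, q6, q7}; fixed.
Sat(AF (ack ∨ safe)) = {q0, q6, q7}
|Sat(AF (ack ∨ safe))| = |{q0, q6, q7}| = 3.

3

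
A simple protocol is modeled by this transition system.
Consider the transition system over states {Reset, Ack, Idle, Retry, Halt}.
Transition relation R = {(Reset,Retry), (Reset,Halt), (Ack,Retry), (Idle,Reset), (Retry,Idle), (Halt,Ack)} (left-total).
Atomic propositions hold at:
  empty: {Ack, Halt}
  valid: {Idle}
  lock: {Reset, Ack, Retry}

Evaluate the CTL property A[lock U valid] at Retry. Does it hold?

A[lock U valid]: least fixpoint, start Z0 = Sat(valid) = {Idle}, add states in Sat(lock) with every successor in Z. Z1 = {Idle, Retry}; Z2 = {Ack, Idle, Retry}; fixed.
Sat(A[lock U valid]) = {Ack, Idle, Retry}
Retry ∈ Sat(A[lock U valid]) = {Ack, Idle, Retry}, so the formula holds at Retry.

Yes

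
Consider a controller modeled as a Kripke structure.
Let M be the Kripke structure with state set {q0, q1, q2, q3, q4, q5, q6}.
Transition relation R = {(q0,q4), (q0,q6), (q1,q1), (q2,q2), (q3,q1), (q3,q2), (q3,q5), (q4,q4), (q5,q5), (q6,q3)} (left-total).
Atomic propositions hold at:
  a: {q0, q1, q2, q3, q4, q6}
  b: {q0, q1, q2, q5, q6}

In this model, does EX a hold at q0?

Sat(EX a) = {s : some successor in {q0, q1, q2, q3, q4, q6}} = {q0, q1, q2, q3, q4, q6}
q0 ∈ Sat(EX a) = {q0, q1, q2, q3, q4, q6}, so the formula holds at q0.

Yes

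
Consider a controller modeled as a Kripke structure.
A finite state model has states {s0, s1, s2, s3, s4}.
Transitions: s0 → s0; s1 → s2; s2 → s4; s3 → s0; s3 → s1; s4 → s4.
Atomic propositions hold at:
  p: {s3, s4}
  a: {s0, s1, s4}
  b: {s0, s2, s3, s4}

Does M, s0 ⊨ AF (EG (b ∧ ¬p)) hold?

Yes

Sat(¬p) = {s0, s1, s2}
Sat(b ∧ ¬p) = {s0, s2}
EG (b ∧ ¬p): greatest fixpoint, start Z0 = {s0, s2}, keep only states in Sat with some successor in Z. Z1 = {s0}; fixed.
Sat(EG (b ∧ ¬p)) = {s0}
AF (EG (b ∧ ¬p)): least fixpoint, start Z0 = {s0}, add states with every successor in Z. Already a fixed point.
Sat(AF (EG (b ∧ ¬p))) = {s0}
s0 ∈ Sat(AF (EG (b ∧ ¬p))) = {s0}, so the formula holds at s0.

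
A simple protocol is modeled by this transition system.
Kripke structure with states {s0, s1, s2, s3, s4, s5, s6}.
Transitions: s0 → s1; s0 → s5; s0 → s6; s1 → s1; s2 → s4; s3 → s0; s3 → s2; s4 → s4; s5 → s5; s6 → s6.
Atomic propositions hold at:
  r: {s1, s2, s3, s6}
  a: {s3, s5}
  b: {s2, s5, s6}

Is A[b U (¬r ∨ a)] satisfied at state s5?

Yes

Sat(¬r) = {s0, s4, s5}
Sat(¬r ∨ a) = {s0, s3, s4, s5}
A[b U (¬r ∨ a)]: least fixpoint, start Z0 = Sat((¬r ∨ a)) = {s0, s3, s4, s5}, add states in Sat(b) with every successor in Z. Z1 = {s0, s2, s3, s4, s5}; fixed.
Sat(A[b U (¬r ∨ a)]) = {s0, s2, s3, s4, s5}
s5 ∈ Sat(A[b U (¬r ∨ a)]) = {s0, s2, s3, s4, s5}, so the formula holds at s5.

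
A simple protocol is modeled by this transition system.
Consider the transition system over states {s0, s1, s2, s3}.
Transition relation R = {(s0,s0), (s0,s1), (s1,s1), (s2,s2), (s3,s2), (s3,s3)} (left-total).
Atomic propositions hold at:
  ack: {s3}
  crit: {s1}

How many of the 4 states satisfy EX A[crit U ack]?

A[crit U ack]: least fixpoint, start Z0 = Sat(ack) = {s3}, add states in Sat(crit) with every successor in Z. Already a fixed point.
Sat(A[crit U ack]) = {s3}
Sat(EX A[crit U ack]) = {s : some successor in {s3}} = {s3}
|Sat(EX A[crit U ack])| = |{s3}| = 1.

1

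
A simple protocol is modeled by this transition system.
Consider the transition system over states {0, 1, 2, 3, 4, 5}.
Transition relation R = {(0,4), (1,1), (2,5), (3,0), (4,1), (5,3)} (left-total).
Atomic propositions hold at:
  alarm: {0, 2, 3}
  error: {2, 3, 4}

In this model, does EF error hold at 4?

EF error: least fixpoint, start Z0 = {2, 3, 4}, add states with some successor in Z. Z1 = {0, 2, 3, 4, 5}; fixed.
Sat(EF error) = {0, 2, 3, 4, 5}
4 ∈ Sat(EF error) = {0, 2, 3, 4, 5}, so the formula holds at 4.

Yes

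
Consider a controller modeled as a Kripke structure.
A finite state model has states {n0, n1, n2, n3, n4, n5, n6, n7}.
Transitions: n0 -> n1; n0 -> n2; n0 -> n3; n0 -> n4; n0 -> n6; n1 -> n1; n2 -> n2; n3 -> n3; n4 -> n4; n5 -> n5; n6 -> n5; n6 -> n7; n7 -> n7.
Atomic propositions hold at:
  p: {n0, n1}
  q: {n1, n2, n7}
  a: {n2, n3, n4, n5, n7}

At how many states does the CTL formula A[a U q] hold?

3

A[a U q]: least fixpoint, start Z0 = Sat(q) = {n1, n2, n7}, add states in Sat(a) with every successor in Z. Already a fixed point.
Sat(A[a U q]) = {n1, n2, n7}
|Sat(A[a U q])| = |{n1, n2, n7}| = 3.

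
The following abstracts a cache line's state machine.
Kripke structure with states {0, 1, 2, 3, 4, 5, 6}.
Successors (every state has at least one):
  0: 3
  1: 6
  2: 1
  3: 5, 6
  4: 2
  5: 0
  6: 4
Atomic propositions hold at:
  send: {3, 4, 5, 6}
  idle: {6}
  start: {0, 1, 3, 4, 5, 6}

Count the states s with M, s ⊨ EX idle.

2

Sat(EX idle) = {s : some successor in {6}} = {1, 3}
|Sat(EX idle)| = |{1, 3}| = 2.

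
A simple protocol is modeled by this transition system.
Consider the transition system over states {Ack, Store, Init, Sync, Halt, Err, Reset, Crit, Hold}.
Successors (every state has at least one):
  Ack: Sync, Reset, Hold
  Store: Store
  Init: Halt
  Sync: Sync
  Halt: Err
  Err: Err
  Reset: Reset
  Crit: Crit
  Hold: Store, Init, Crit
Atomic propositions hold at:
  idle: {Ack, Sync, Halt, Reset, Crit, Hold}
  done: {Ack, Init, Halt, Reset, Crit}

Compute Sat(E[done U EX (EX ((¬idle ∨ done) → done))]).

Sat(¬idle) = {Store, Init, Err}
Sat(¬idle ∨ done) = {Ack, Store, Init, Halt, Err, Reset, Crit}
Sat((¬idle ∨ done) → done) = {Ack, Init, Sync, Halt, Reset, Crit, Hold}
Sat(EX ((¬idle ∨ done) → done)) = {s : some successor in {Ack, Init, Sync, Halt, Reset, Crit, Hold}} = {Ack, Init, Sync, Reset, Crit, Hold}
Sat(EX (EX ((¬idle ∨ done) → done))) = {s : some successor in {Ack, Init, Sync, Reset, Crit, Hold}} = {Ack, Sync, Reset, Crit, Hold}
E[done U EX (EX ((¬idle ∨ done) → done))]: least fixpoint, start Z0 = Sat(EX (EX ((¬idle ∨ done) → done))) = {Ack, Sync, Reset, Crit, Hold}, add states in Sat(done) with some successor in Z. Already a fixed point.
Sat(E[done U EX (EX ((¬idle ∨ done) → done))]) = {Ack, Sync, Reset, Crit, Hold}

{Ack, Sync, Reset, Crit, Hold}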